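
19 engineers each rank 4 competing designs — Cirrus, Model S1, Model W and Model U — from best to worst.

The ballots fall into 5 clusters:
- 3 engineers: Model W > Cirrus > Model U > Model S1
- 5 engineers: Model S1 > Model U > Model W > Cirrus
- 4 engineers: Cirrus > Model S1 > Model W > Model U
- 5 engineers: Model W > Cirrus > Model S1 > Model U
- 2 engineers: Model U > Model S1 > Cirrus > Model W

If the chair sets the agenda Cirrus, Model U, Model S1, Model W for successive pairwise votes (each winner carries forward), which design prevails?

Round 1: Cirrus vs Model U — 12–7, Cirrus advances.
Round 2: Cirrus vs Model S1 — 12–7, Cirrus advances.
Round 3: Cirrus vs Model W — 6–13, Model W advances.
The agenda winner is Model W.

Model W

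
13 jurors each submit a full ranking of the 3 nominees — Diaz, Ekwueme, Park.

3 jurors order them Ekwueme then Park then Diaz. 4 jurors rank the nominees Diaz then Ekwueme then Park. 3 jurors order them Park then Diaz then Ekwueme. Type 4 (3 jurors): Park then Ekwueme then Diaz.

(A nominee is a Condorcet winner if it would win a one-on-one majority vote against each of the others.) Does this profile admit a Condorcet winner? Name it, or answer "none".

none

Head-to-head results (13 jurors):
Diaz vs Ekwueme: 7 to 6, Diaz.
Diaz vs Park: Diaz preferred on 4 ballots; Park wins 9–4.
Ekwueme vs Park: Ekwueme preferred on 3+4 = 7 ballots; Ekwueme wins 7–6.
No nominee is unbeaten: Diaz loses to Park; Ekwueme loses to Diaz; Park loses to Ekwueme. In particular Diaz > Ekwueme > Park > Diaz is a majority cycle — no Condorcet winner exists.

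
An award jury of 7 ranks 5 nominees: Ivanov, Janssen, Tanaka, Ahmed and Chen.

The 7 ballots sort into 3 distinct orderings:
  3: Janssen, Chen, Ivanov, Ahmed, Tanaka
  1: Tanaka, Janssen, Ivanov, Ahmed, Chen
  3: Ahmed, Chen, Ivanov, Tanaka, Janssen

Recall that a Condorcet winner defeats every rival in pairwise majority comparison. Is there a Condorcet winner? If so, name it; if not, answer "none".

none

Check each pair by majority over 7 ballots:
Ivanov vs Janssen: Ivanov is ranked higher on 3 ballots, Janssen on 4. Janssen wins 4–3.
Ivanov vs Tanaka: Ivanov is ranked higher on 3+3 = 6 ballots, Tanaka on 1. Ivanov wins 6–1.
Ivanov vs Ahmed: 3+1 = 4 for Ivanov, 3 for Ahmed — Ivanov by 4–3.
Ivanov vs Chen: Ivanov is ranked higher on 1 ballot, Chen on 6. Chen wins 6–1.
Janssen vs Tanaka: 3 for Janssen, 4 for Tanaka — Tanaka by 4–3.
Janssen vs Ahmed: Janssen preferred on 3+1 = 4 ballots; Janssen wins 4–3.
Janssen vs Chen: Janssen is ranked higher on 3+1 = 4 ballots, Chen on 3. Janssen wins 4–3.
Tanaka vs Ahmed: 1 for Tanaka, 6 for Ahmed — Ahmed by 6–1.
Tanaka vs Chen: 1 for Tanaka, 6 for Chen — Chen by 6–1.
Ahmed vs Chen: 4 to 3, Ahmed.
No nominee is unbeaten: Ivanov loses to Janssen; Janssen loses to Tanaka; Tanaka loses to Ivanov; Ahmed loses to Ivanov; Chen loses to Janssen. In particular Ivanov beats Tanaka beats Janssen beats Ivanov is a majority cycle — no Condorcet winner exists.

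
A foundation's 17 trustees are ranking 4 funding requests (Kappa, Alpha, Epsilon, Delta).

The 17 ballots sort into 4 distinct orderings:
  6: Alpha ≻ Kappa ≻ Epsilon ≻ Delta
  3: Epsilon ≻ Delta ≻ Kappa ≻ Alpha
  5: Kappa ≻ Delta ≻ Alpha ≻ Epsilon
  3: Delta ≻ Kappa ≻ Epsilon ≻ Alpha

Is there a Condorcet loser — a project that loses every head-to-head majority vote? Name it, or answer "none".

Head-to-head results (17 reviewers):
Kappa vs Alpha: 11 to 6, Kappa.
Kappa vs Epsilon: Kappa preferred on 6+5+3 = 14 ballots; Kappa wins 14–3.
Kappa vs Delta: Kappa, 11–6.
Alpha vs Epsilon: 6+5 = 11 for Alpha, 6 for Epsilon — Alpha by 11–6.
Alpha vs Delta: Delta wins 11–6.
Epsilon vs Delta: 6+3 = 9 for Epsilon, 8 for Delta — Epsilon by 9–8.
No project is winless: Kappa beats Alpha; Alpha beats Epsilon; Epsilon beats Delta; Delta beats Alpha. There is no Condorcet loser.

none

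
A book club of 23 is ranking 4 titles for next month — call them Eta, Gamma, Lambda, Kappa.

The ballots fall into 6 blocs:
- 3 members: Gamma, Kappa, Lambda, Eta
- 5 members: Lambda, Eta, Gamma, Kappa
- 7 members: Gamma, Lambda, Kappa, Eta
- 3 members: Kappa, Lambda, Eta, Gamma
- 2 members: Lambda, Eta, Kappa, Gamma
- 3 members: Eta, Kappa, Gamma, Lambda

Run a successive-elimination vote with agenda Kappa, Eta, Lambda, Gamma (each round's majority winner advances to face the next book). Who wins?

Gamma

Round 1: Kappa vs Eta — 13–10, Kappa advances.
Round 2: Kappa vs Lambda — 9–14, Lambda advances.
Round 3: Lambda vs Gamma — 10–13, Gamma advances.
The agenda winner is Gamma.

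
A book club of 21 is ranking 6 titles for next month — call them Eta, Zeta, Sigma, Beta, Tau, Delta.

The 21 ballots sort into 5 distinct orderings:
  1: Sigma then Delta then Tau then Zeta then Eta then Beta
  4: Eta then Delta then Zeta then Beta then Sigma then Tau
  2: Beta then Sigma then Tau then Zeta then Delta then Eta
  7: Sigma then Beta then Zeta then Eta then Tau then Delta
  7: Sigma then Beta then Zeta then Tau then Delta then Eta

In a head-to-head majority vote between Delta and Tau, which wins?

Tau

Ballots ranking Delta above Tau: 1 + 4 = 5.
Ballots ranking Tau above Delta: 21 − 5 = 16.
Tau wins the head-to-head 16–5.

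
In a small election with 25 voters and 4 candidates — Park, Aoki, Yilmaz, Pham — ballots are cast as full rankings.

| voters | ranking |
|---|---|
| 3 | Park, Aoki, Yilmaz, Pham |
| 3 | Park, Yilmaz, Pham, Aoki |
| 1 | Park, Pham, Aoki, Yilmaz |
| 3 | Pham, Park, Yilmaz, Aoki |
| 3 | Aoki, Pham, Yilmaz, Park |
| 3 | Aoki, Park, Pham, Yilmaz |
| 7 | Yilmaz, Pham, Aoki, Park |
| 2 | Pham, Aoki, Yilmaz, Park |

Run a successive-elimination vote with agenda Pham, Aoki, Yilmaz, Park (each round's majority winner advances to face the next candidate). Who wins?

Round 1: Pham vs Aoki — 16–9, Pham advances.
Round 2: Pham vs Yilmaz — 12–13, Yilmaz advances.
Round 3: Yilmaz vs Park — 12–13, Park advances.
The agenda winner is Park.

Park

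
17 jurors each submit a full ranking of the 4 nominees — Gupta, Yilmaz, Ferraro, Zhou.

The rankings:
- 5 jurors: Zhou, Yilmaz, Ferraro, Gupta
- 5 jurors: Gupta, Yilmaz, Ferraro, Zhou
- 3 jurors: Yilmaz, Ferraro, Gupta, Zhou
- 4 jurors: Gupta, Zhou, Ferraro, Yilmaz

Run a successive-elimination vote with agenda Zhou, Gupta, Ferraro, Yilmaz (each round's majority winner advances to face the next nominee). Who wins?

Round 1: Zhou vs Gupta — 5–12, Gupta advances.
Round 2: Gupta vs Ferraro — 9–8, Gupta advances.
Round 3: Gupta vs Yilmaz — 9–8, Gupta advances.
The agenda winner is Gupta.

Gupta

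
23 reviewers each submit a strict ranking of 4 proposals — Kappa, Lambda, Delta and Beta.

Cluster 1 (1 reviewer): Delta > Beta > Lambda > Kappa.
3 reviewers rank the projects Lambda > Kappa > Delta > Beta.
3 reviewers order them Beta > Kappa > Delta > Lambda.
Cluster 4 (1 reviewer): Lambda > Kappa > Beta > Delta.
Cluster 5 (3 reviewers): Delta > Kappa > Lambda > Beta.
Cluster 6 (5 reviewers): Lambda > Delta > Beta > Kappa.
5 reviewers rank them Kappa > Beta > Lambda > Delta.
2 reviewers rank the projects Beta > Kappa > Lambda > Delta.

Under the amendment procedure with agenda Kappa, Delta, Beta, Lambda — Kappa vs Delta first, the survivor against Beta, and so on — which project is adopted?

Round 1: Kappa vs Delta — 14–9, Kappa advances.
Round 2: Kappa vs Beta — 12–11, Kappa advances.
Round 3: Kappa vs Lambda — 13–10, Kappa advances.
Kappa survives the agenda.

Kappa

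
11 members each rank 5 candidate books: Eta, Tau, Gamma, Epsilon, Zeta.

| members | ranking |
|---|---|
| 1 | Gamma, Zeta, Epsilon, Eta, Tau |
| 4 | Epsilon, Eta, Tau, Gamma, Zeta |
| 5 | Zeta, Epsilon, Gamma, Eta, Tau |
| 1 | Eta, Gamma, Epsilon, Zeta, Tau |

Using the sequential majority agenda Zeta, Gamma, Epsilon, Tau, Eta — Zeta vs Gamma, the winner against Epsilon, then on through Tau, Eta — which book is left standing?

Epsilon

Round 1: Zeta vs Gamma — 5–6, Gamma advances.
Round 2: Gamma vs Epsilon — 2–9, Epsilon advances.
Round 3: Epsilon vs Tau — 11–0, Epsilon advances.
Round 4: Epsilon vs Eta — 10–1, Epsilon advances.
Epsilon survives the agenda.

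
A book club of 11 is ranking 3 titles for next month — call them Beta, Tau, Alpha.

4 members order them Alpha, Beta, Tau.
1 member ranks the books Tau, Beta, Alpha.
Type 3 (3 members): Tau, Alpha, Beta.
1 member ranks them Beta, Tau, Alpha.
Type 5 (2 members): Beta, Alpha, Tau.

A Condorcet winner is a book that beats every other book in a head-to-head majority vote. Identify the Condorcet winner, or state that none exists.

Alpha

Head-to-head results (11 members):
Beta vs Tau: Beta, 7–4.
Beta vs Alpha: Beta preferred on 1+1+2 = 4 ballots; Alpha wins 7–4.
Tau vs Alpha: Tau is ranked higher on 1+3+1 = 5 ballots, Alpha on 6. Alpha wins 6–5.
Only Alpha has no losses; Alpha is the Condorcet winner.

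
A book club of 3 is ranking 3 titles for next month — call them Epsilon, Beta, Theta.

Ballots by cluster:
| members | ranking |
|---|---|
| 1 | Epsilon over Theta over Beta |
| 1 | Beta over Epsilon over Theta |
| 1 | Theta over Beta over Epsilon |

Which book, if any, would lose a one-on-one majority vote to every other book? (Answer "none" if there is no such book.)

none

Pairwise majorities:
Epsilon vs Beta: 1 for Epsilon, 2 for Beta — Beta by 2–1.
Epsilon vs Theta: Epsilon, 2–1.
Beta vs Theta: Theta, 2–1.
Every book wins at least one matchup (Epsilon beats Theta; Beta beats Epsilon; Theta beats Beta), so there is no Condorcet loser.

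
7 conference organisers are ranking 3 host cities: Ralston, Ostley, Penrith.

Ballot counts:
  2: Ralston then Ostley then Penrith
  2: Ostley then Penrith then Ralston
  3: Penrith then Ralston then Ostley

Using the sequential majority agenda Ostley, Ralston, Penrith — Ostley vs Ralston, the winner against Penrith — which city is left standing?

Round 1: Ostley vs Ralston — 2–5, Ralston advances.
Round 2: Ralston vs Penrith — 2–5, Penrith advances.
The agenda winner is Penrith.

Penrith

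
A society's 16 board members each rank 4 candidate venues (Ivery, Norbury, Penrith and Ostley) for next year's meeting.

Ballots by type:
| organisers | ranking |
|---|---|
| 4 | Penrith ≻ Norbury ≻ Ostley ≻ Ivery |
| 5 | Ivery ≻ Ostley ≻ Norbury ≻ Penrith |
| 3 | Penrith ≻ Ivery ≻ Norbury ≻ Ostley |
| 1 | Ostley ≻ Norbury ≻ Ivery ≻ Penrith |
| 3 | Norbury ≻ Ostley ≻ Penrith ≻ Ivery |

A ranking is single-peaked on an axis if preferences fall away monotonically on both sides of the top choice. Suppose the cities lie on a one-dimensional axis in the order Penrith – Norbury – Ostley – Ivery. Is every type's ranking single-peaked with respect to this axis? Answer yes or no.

no

Axis positions: Penrith=1, Norbury=2, Ostley=3, Ivery=4.
Type 1 (peak Penrith at position 1): ranking walks positions 1-2-3-4, expanding outward from the peak — single-peaked.
Type 2 (peak Ivery at position 4): ranking walks positions 4-3-2-1, expanding outward from the peak — single-peaked.
Type 3: ranking walks positions 1-4-2-3; Ivery is ranked above Norbury even though Norbury lies between Ivery and the peak Penrith on the axis — preferences dip and rise again. Not single-peaked.
Type 4 (peak Ostley at position 3): ranking walks positions 3-2-4-1, expanding outward from the peak — single-peaked.
Type 5 (peak Norbury at position 2): ranking walks positions 2-3-1-4, expanding outward from the peak — single-peaked.
Type 3 violates single-peakedness, so the profile is not single-peaked on this axis.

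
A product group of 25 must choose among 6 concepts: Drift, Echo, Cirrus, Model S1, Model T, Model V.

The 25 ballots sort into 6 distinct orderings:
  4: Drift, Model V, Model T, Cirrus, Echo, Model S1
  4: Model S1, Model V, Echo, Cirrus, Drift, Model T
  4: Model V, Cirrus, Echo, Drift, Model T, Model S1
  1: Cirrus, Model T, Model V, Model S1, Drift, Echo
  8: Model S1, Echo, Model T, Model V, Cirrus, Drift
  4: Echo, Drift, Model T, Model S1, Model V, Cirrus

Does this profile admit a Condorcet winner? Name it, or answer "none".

Check each pair by majority over 25 ballots:
Drift vs Echo: Drift is ranked higher on 4+1 = 5 ballots, Echo on 20. Echo wins 20–5.
Drift vs Cirrus: 8 to 17, Cirrus.
Drift vs Model S1: Drift preferred on 4+4+4 = 12 ballots; Model S1 wins 13–12.
Drift vs Model T: 16 to 9, Drift.
Drift vs Model V: Drift preferred on 4+4 = 8 ballots; Model V wins 17–8.
Echo vs Cirrus: 16 to 9, Echo.
Echo vs Model S1: 12 to 13, Model S1.
Echo vs Model T: 20 to 5, Echo.
Echo vs Model V: 8+4 = 12 for Echo, 13 for Model V — Model V by 13–12.
Cirrus vs Model S1: Cirrus preferred on 4+4+1 = 9 ballots; Model S1 wins 16–9.
Cirrus vs Model T: 4+4+1 = 9 for Cirrus, 16 for Model T — Model T by 16–9.
Cirrus vs Model V: 1 to 24, Model V.
Model S1 vs Model T: Model S1 is ranked higher on 4+8 = 12 ballots, Model T on 13. Model T wins 13–12.
Model S1 vs Model V: Model S1 preferred on 4+8+4 = 16 ballots; Model S1 wins 16–9.
Model T vs Model V: Model T is ranked higher on 1+8+4 = 13 ballots, Model V on 12. Model T wins 13–12.
Every design loses at least once (Drift loses to Echo; Echo loses to Model S1; Cirrus loses to Echo; Model S1 loses to Model T; Model T loses to Drift; Model V loses to Model S1). The majority relation contains the cycle Drift → Model T → Cirrus → Drift, so there is no Condorcet winner.

none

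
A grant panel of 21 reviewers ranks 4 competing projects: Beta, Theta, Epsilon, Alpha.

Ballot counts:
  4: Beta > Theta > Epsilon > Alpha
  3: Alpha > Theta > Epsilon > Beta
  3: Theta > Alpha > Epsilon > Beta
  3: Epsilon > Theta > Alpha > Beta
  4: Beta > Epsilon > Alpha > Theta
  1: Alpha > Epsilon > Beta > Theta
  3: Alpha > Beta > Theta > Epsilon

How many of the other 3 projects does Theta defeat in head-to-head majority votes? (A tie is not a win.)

1

Theta against each rival (21 reviewers):
Theta vs Beta: Theta preferred on 3+3+3 = 9 ballots; Beta wins 12–9.
Theta vs Epsilon: Theta is ranked higher on 4+3+3+3 = 13 ballots, Epsilon on 8. Theta wins 13–8.
Theta vs Alpha: Theta preferred on 4+3+3 = 10 ballots; Alpha wins 11–10.
Theta beats Epsilon; loses to Beta, Alpha — 1 pairwise win.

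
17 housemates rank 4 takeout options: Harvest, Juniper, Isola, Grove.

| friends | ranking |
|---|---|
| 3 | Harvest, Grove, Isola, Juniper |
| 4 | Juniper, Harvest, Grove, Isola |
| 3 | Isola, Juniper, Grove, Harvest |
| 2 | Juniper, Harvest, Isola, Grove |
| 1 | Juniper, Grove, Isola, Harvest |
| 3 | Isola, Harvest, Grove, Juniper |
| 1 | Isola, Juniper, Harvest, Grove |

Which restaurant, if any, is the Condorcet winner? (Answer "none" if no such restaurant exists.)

none

Check each pair by majority over 17 ballots:
Harvest vs Juniper: Harvest preferred on 3+3 = 6 ballots; Juniper wins 11–6.
Harvest vs Isola: Harvest is ranked higher on 3+4+2 = 9 ballots, Isola on 8. Harvest wins 9–8.
Harvest vs Grove: Harvest is ranked higher on 3+4+2+3+1 = 13 ballots, Grove on 4. Harvest wins 13–4.
Juniper vs Isola: 4+2+1 = 7 for Juniper, 10 for Isola — Isola by 10–7.
Juniper vs Grove: 4+3+2+1+1 = 11 for Juniper, 6 for Grove — Juniper by 11–6.
Isola vs Grove: 9 to 8, Isola.
Each restaurant drops at least one matchup (Harvest loses to Juniper; Juniper loses to Isola; Isola loses to Harvest; Grove loses to Harvest); the cycle Harvest → Isola → Juniper → Harvest rules out a Condorcet winner.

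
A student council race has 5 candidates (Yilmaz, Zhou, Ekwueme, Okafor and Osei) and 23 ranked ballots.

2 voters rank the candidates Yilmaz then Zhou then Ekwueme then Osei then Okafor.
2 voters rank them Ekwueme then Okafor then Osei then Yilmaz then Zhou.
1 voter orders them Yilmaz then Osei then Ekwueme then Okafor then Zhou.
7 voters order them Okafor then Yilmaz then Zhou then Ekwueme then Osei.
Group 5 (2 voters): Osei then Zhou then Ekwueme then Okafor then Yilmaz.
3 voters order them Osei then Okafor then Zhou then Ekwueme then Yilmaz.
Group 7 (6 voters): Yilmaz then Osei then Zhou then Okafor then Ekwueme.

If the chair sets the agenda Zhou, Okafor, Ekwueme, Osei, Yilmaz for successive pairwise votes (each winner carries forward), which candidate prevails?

Yilmaz

Round 1: Zhou vs Okafor — 10–13, Okafor advances.
Round 2: Okafor vs Ekwueme — 16–7, Okafor advances.
Round 3: Okafor vs Osei — 9–14, Osei advances.
Round 4: Osei vs Yilmaz — 7–16, Yilmaz advances.
Yilmaz survives the agenda.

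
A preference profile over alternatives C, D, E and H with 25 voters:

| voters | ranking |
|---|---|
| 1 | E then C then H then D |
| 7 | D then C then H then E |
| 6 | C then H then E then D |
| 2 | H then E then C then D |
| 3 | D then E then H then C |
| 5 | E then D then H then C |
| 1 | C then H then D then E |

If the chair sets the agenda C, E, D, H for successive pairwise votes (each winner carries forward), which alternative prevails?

Round 1: C vs E — 14–11, C advances.
Round 2: C vs D — 10–15, D advances.
Round 3: D vs H — 15–10, D advances.
D survives the agenda.

D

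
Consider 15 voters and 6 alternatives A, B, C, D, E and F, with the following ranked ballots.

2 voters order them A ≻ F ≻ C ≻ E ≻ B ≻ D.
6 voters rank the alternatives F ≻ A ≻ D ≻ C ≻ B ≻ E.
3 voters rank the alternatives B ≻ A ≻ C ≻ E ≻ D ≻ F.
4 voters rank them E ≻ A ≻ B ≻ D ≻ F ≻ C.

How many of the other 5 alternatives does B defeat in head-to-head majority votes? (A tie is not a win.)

B against each rival (15 voters):
B vs A: 3 for B, 12 for A — A by 12–3.
B–C: C 8–7.
B vs D: 9 to 6, B.
B vs E: B, 9–6.
B vs F: F wins 8–7.
B beats D, E; loses to A, C, F — 2 pairwise wins.

2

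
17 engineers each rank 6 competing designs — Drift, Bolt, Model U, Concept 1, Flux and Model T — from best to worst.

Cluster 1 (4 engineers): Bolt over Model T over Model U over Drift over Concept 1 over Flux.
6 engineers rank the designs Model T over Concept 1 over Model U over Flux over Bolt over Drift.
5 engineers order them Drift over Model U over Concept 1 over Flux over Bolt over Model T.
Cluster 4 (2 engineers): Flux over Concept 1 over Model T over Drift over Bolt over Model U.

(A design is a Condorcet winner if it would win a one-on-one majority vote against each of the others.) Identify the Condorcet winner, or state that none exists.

Pairwise majorities:
Drift vs Bolt: Bolt wins 10–7.
Drift vs Model U: Model U wins 10–7.
Drift–Concept 1: Drift 9–8.
Drift–Flux: Drift 9–8.
Drift–Model T: Model T 12–5.
Bolt–Model U: Model U 11–6.
Bolt vs Concept 1: Concept 1 wins 13–4.
Bolt vs Flux: Flux, 13–4.
Bolt vs Model T: Bolt wins 9–8.
Model U vs Concept 1: Model U, 9–8.
Model U vs Flux: Model U wins 15–2.
Model U–Model T: Model T 12–5.
Concept 1 vs Flux: Concept 1 wins 15–2.
Concept 1–Model T: Model T 10–7.
Flux vs Model T: Model T wins 10–7.
No design is unbeaten: Drift loses to Bolt; Bolt loses to Model U; Model U loses to Model T; Concept 1 loses to Drift; Flux loses to Drift; Model T loses to Bolt. In particular Drift > Concept 1 > Bolt > Drift is a majority cycle — no Condorcet winner exists.

none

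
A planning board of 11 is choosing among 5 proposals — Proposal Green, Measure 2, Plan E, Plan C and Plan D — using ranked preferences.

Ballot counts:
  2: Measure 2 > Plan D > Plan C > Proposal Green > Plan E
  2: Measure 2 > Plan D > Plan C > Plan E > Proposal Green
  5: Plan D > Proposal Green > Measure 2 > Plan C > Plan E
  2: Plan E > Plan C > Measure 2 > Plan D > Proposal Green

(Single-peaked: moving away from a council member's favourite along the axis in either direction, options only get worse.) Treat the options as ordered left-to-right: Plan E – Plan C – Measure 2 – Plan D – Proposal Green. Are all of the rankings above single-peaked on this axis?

Axis positions: Plan E=1, Plan C=2, Measure 2=3, Plan D=4, Proposal Green=5.
Ballot type 1 (peak Measure 2 at position 3): ranking walks positions 3-4-2-5-1, expanding outward from the peak — single-peaked.
Ballot type 2 (peak Measure 2 at position 3): ranking walks positions 3-4-2-1-5, expanding outward from the peak — single-peaked.
Ballot type 3 (peak Plan D at position 4): ranking walks positions 4-5-3-2-1, expanding outward from the peak — single-peaked.
Ballot type 4 (peak Plan E at position 1): ranking walks positions 1-2-3-4-5, expanding outward from the peak — single-peaked.
Every ranking is single-peaked on this axis.

yes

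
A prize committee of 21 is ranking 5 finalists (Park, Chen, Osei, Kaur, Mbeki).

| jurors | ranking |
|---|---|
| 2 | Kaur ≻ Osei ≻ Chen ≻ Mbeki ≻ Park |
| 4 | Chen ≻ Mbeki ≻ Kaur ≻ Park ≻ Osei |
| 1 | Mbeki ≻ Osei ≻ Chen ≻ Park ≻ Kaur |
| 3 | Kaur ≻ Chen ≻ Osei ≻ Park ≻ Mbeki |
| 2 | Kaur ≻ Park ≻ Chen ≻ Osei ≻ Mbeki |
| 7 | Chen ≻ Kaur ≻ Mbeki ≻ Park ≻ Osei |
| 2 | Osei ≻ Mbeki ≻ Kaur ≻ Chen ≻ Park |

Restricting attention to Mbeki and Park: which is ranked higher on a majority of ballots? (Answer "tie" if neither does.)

Ballots ranking Mbeki above Park: 2 + 4 + 1 + 7 + 2 = 16.
Ballots ranking Park above Mbeki: 21 − 16 = 5.
Mbeki wins the head-to-head 16–5.

Mbeki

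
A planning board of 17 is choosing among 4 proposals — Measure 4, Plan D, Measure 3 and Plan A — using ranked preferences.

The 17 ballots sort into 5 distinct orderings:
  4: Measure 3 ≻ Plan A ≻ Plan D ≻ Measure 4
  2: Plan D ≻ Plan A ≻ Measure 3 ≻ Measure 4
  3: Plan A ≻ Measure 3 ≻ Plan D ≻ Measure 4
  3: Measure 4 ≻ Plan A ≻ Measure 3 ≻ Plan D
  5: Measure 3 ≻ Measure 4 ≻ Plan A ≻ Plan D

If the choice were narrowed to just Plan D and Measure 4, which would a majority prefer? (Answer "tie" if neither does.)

Ballots ranking Plan D above Measure 4: 4 + 2 + 3 = 9.
Ballots ranking Measure 4 above Plan D: 17 − 9 = 8.
Plan D wins the head-to-head 9–8.

Plan D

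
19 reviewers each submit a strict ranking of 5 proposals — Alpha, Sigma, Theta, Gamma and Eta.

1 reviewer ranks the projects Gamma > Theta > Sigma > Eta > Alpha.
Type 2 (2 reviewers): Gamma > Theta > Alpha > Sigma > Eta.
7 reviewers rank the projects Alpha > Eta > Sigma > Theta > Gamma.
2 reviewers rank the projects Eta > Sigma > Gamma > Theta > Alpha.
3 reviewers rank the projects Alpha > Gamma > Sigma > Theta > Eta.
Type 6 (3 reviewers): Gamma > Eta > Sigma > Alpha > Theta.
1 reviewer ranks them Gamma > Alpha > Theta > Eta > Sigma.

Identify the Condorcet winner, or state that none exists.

Alpha

Pairwise majorities:
Alpha vs Sigma: Alpha preferred on 2+7+3+1 = 13 ballots; Alpha wins 13–6.
Alpha vs Theta: 14 to 5, Alpha.
Alpha vs Gamma: Alpha, 10–9.
Alpha vs Eta: Alpha is ranked higher on 2+7+3+1 = 13 ballots, Eta on 6. Alpha wins 13–6.
Sigma vs Theta: Sigma preferred on 7+2+3+3 = 15 ballots; Sigma wins 15–4.
Sigma vs Gamma: Sigma preferred on 7+2 = 9 ballots; Gamma wins 10–9.
Sigma vs Eta: 6 to 13, Eta.
Theta vs Gamma: 7 to 12, Gamma.
Theta vs Eta: 1+2+3+1 = 7 for Theta, 12 for Eta — Eta by 12–7.
Gamma–Eta: Gamma 10–9.
Alpha defeats every rival head-to-head and is the Condorcet winner.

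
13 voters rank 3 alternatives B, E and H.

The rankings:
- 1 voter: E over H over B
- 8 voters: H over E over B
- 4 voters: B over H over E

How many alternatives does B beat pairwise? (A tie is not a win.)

0

B against each rival (13 voters):
B–E: E 9–4.
B vs H: B preferred on 4 ballots; H wins 9–4.
B beats no one; loses to E, H — 0 pairwise wins.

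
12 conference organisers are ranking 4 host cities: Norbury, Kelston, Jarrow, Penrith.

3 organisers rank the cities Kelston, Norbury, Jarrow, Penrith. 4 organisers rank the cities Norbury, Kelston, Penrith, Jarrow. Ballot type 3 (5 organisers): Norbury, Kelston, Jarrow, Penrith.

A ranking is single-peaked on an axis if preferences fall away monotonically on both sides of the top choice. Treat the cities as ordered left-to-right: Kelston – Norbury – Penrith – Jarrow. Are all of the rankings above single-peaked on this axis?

no

Axis positions: Kelston=1, Norbury=2, Penrith=3, Jarrow=4.
Ballot type 1: ranking walks positions 1-2-4-3; Jarrow is ranked above Penrith even though Penrith lies between Jarrow and the peak Kelston on the axis — preferences dip and rise again. Not single-peaked.
Ballot type 2 (peak Norbury at position 2): ranking walks positions 2-1-3-4, expanding outward from the peak — single-peaked.
Ballot type 3: ranking walks positions 2-1-4-3; Jarrow is ranked above Penrith even though Penrith lies between Jarrow and the peak Norbury on the axis — preferences dip and rise again. Not single-peaked.
Ballot type 1 violates single-peakedness, so the profile is not single-peaked on this axis.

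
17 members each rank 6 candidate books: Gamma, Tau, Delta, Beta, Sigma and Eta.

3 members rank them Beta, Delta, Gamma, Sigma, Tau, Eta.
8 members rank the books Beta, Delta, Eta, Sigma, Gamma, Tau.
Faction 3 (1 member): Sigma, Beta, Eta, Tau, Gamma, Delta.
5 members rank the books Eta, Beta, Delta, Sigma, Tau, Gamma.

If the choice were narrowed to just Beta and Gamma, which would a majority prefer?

Ballots ranking Beta above Gamma: 3 + 8 + 1 + 5 = 17.
Ballots ranking Gamma above Beta: 17 − 17 = 0.
Beta wins the head-to-head 17–0.

Beta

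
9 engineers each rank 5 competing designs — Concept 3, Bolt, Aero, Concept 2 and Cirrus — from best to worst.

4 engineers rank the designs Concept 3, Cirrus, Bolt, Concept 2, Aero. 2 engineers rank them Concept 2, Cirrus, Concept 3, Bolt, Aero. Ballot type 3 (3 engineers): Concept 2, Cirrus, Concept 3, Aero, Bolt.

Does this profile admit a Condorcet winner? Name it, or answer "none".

Concept 2

Check each pair by majority over 9 ballots:
Concept 3 vs Bolt: 4+2+3 = 9 for Concept 3, 0 for Bolt — Concept 3 by 9–0.
Concept 3 vs Aero: 9 to 0, Concept 3.
Concept 3 vs Concept 2: Concept 3 is ranked higher on 4 ballots, Concept 2 on 5. Concept 2 wins 5–4.
Concept 3 vs Cirrus: 4 for Concept 3, 5 for Cirrus — Cirrus by 5–4.
Bolt vs Aero: Bolt is ranked higher on 4+2 = 6 ballots, Aero on 3. Bolt wins 6–3.
Bolt vs Concept 2: 4 for Bolt, 5 for Concept 2 — Concept 2 by 5–4.
Bolt vs Cirrus: 0 for Bolt, 9 for Cirrus — Cirrus by 9–0.
Aero vs Concept 2: 0 for Aero, 9 for Concept 2 — Concept 2 by 9–0.
Aero vs Cirrus: 0 to 9, Cirrus.
Concept 2 vs Cirrus: Concept 2 is ranked higher on 2+3 = 5 ballots, Cirrus on 4. Concept 2 wins 5–4.
Concept 2 beats each of Concept 3, Bolt, Aero, Cirrus — Concept 2 is the Condorcet winner.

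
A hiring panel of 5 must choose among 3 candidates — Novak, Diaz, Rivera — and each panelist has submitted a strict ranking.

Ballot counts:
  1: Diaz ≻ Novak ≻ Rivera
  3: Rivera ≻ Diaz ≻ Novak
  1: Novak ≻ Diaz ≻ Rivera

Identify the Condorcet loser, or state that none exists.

Novak

Head-to-head results (5 committee members):
Novak vs Diaz: Diaz, 4–1.
Novak vs Rivera: 1+1 = 2 for Novak, 3 for Rivera — Rivera by 3–2.
Diaz vs Rivera: Rivera, 3–2.
Novak loses to every other candidate — it is the Condorcet loser.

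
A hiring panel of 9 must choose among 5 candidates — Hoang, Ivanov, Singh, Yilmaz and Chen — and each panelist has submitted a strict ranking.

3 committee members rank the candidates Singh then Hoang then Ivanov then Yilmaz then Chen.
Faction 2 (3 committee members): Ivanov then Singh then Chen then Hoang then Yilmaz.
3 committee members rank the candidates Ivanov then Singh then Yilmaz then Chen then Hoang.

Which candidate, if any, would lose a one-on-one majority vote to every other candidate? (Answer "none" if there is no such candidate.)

none

Pairwise majorities:
Hoang vs Ivanov: 3 to 6, Ivanov.
Hoang–Singh: Singh 9–0.
Hoang vs Yilmaz: 6 to 3, Hoang.
Hoang vs Chen: 3 for Hoang, 6 for Chen — Chen by 6–3.
Ivanov vs Singh: Ivanov is ranked higher on 3+3 = 6 ballots, Singh on 3. Ivanov wins 6–3.
Ivanov–Yilmaz: Ivanov 9–0.
Ivanov vs Chen: 9 to 0, Ivanov.
Singh vs Yilmaz: Singh wins 9–0.
Singh vs Chen: Singh wins 9–0.
Yilmaz vs Chen: Yilmaz wins 6–3.
No candidate is winless: Hoang beats Yilmaz; Ivanov beats Hoang; Singh beats Hoang; Yilmaz beats Chen; Chen beats Hoang. There is no Condorcet loser.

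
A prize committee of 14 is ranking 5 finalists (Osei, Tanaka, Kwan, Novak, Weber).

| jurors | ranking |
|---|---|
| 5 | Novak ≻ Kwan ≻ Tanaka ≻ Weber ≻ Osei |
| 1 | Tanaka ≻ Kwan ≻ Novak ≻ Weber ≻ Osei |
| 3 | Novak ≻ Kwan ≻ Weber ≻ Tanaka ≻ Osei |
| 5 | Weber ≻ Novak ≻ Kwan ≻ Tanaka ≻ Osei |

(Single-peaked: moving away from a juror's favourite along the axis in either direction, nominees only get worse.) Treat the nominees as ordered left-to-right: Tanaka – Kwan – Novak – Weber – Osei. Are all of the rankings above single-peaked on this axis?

Axis positions: Tanaka=1, Kwan=2, Novak=3, Weber=4, Osei=5.
Bloc 1 (peak Novak at position 3): ranking walks positions 3-2-1-4-5, expanding outward from the peak — single-peaked.
Bloc 2 (peak Tanaka at position 1): ranking walks positions 1-2-3-4-5, expanding outward from the peak — single-peaked.
Bloc 3 (peak Novak at position 3): ranking walks positions 3-2-4-1-5, expanding outward from the peak — single-peaked.
Bloc 4 (peak Weber at position 4): ranking walks positions 4-3-2-1-5, expanding outward from the peak — single-peaked.
Every ranking is single-peaked on this axis.

yes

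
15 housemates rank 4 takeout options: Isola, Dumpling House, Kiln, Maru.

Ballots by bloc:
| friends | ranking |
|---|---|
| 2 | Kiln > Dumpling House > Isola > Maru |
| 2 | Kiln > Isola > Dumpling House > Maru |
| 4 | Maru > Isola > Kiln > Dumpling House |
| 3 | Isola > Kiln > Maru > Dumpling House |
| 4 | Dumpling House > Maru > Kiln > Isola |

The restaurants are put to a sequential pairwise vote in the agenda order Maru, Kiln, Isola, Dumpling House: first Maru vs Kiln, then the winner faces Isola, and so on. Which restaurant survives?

Dumpling House

Round 1: Maru vs Kiln — 8–7, Maru advances.
Round 2: Maru vs Isola — 8–7, Maru advances.
Round 3: Maru vs Dumpling House — 7–8, Dumpling House advances.
The agenda winner is Dumpling House.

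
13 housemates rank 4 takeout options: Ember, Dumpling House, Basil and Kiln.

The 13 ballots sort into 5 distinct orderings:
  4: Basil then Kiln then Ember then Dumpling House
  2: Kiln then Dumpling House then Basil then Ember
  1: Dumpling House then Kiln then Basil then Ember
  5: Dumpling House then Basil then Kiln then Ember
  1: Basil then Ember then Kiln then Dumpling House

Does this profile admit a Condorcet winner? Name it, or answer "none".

Head-to-head results (13 friends):
Ember vs Dumpling House: Ember is ranked higher on 4+1 = 5 ballots, Dumpling House on 8. Dumpling House wins 8–5.
Ember vs Basil: Ember is ranked higher on 0 ballots, Basil on 13. Basil wins 13–0.
Ember vs Kiln: Ember preferred on 1 ballot; Kiln wins 12–1.
Dumpling House vs Basil: 2+1+5 = 8 for Dumpling House, 5 for Basil — Dumpling House by 8–5.
Dumpling House vs Kiln: 6 to 7, Kiln.
Basil vs Kiln: Basil preferred on 4+5+1 = 10 ballots; Basil wins 10–3.
Every restaurant loses at least once (Ember loses to Dumpling House; Dumpling House loses to Kiln; Basil loses to Dumpling House; Kiln loses to Basil). The majority relation contains the cycle Dumpling House beats Basil beats Kiln beats Dumpling House, so there is no Condorcet winner.

none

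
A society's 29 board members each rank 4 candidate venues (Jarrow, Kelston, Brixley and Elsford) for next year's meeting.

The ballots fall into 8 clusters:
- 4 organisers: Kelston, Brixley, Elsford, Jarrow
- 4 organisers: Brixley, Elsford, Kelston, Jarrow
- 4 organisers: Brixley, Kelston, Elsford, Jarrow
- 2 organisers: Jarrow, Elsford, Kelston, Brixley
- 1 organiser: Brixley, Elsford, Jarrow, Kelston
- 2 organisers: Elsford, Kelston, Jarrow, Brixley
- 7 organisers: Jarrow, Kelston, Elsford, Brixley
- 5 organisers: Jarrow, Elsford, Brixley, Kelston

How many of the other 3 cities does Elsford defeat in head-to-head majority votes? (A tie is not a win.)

2

Elsford against each rival (29 organisers):
Elsford vs Jarrow: Elsford is ranked higher on 4+4+4+1+2 = 15 ballots, Jarrow on 14. Elsford wins 15–14.
Elsford–Kelston: Kelston 15–14.
Elsford vs Brixley: Elsford preferred on 2+2+7+5 = 16 ballots; Elsford wins 16–13.
Elsford beats Jarrow, Brixley; loses to Kelston — 2 pairwise wins.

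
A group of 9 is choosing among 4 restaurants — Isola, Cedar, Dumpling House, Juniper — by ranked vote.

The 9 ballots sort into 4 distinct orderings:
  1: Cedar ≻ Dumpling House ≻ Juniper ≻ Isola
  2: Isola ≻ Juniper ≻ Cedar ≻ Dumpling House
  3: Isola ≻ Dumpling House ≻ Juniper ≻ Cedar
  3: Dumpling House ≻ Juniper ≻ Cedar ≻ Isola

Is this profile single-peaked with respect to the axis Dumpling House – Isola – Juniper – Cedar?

Axis positions: Dumpling House=1, Isola=2, Juniper=3, Cedar=4.
Faction 1: ranking walks positions 4-1-3-2; Dumpling House is ranked above Juniper even though Juniper lies between Dumpling House and the peak Cedar on the axis — preferences dip and rise again. Not single-peaked.
Faction 2 (peak Isola at position 2): ranking walks positions 2-3-4-1, expanding outward from the peak — single-peaked.
Faction 3 (peak Isola at position 2): ranking walks positions 2-1-3-4, expanding outward from the peak — single-peaked.
Faction 4: ranking walks positions 1-3-4-2; Juniper is ranked above Isola even though Isola lies between Juniper and the peak Dumpling House on the axis — preferences dip and rise again. Not single-peaked.
Faction 1 violates single-peakedness, so the profile is not single-peaked on this axis.

no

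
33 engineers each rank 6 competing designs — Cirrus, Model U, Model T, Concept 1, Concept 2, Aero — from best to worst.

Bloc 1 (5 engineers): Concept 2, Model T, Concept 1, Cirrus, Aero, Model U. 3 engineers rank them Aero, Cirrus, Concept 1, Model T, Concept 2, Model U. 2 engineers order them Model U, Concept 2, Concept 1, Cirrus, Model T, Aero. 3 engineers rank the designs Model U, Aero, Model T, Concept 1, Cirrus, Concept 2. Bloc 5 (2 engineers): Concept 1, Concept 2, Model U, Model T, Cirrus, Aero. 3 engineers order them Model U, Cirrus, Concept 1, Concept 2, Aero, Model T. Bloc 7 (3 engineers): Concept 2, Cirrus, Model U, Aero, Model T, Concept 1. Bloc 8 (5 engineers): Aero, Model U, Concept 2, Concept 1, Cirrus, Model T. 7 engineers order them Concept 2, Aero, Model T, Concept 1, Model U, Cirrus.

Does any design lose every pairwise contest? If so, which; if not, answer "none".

Pairwise majorities:
Cirrus vs Model U: 11 to 22, Model U.
Cirrus vs Model T: Cirrus is ranked higher on 3+2+3+3+5 = 16 ballots, Model T on 17. Model T wins 17–16.
Cirrus vs Concept 1: Concept 1, 24–9.
Cirrus vs Concept 2: Concept 2 wins 24–9.
Cirrus vs Aero: Aero, 18–15.
Model U vs Model T: Model U is ranked higher on 2+3+2+3+3+5 = 18 ballots, Model T on 15. Model U wins 18–15.
Model U vs Concept 1: Model U is ranked higher on 2+3+3+3+5 = 16 ballots, Concept 1 on 17. Concept 1 wins 17–16.
Model U vs Concept 2: Concept 2 wins 20–13.
Model U vs Aero: 13 to 20, Aero.
Model T vs Concept 1: Model T preferred on 5+3+3+7 = 18 ballots; Model T wins 18–15.
Model T vs Concept 2: 3+3 = 6 for Model T, 27 for Concept 2 — Concept 2 by 27–6.
Model T vs Aero: Aero wins 24–9.
Concept 1 vs Concept 2: Concept 1 is ranked higher on 3+3+2+3 = 11 ballots, Concept 2 on 22. Concept 2 wins 22–11.
Concept 1 vs Aero: 5+2+2+3 = 12 for Concept 1, 21 for Aero — Aero by 21–12.
Concept 2 vs Aero: Concept 2 is ranked higher on 5+2+2+3+3+7 = 22 ballots, Aero on 11. Concept 2 wins 22–11.
Cirrus is beaten in every head-to-head and is the Condorcet loser.

Cirrus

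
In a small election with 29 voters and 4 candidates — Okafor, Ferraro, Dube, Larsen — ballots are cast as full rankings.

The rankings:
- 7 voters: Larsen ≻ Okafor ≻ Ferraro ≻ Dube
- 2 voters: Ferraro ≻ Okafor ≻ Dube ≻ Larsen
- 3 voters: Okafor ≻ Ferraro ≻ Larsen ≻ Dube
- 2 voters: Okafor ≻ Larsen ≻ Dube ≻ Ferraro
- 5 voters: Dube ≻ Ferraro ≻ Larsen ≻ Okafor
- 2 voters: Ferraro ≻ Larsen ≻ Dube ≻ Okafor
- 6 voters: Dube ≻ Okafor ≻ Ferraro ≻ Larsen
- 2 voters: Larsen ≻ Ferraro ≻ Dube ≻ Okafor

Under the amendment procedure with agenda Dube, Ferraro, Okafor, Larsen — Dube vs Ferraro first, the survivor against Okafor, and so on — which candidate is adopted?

Larsen

Round 1: Dube vs Ferraro — 13–16, Ferraro advances.
Round 2: Ferraro vs Okafor — 11–18, Okafor advances.
Round 3: Okafor vs Larsen — 13–16, Larsen advances.
The agenda winner is Larsen.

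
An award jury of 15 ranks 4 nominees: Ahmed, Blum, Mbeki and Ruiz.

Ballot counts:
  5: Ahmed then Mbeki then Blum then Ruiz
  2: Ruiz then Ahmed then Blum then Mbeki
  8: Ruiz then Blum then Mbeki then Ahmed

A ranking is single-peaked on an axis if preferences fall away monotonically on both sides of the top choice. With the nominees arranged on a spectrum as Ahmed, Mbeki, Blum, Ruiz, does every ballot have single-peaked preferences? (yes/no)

Axis positions: Ahmed=1, Mbeki=2, Blum=3, Ruiz=4.
Ballot type 1 (peak Ahmed at position 1): ranking walks positions 1-2-3-4, expanding outward from the peak — single-peaked.
Ballot type 2: ranking walks positions 4-1-3-2; Ahmed is ranked above Blum even though Blum lies between Ahmed and the peak Ruiz on the axis — preferences dip and rise again. Not single-peaked.
Ballot type 3 (peak Ruiz at position 4): ranking walks positions 4-3-2-1, expanding outward from the peak — single-peaked.
Ballot type 2 violates single-peakedness, so the profile is not single-peaked on this axis.

no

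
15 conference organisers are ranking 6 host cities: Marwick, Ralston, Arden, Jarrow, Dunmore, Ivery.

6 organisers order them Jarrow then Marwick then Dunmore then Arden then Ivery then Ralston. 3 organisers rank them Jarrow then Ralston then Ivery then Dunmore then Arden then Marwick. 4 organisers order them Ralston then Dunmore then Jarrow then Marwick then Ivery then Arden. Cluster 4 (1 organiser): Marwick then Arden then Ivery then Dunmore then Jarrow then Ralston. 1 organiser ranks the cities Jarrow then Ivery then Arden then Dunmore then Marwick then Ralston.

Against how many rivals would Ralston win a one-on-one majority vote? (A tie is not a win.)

0

Ralston against each rival (15 organisers):
Ralston vs Marwick: 7 to 8, Marwick.
Ralston vs Arden: 3+4 = 7 for Ralston, 8 for Arden — Arden by 8–7.
Ralston vs Jarrow: Jarrow wins 11–4.
Ralston vs Dunmore: Dunmore, 8–7.
Ralston vs Ivery: 3+4 = 7 for Ralston, 8 for Ivery — Ivery by 8–7.
Ralston beats no one; loses to Marwick, Arden, Jarrow, Dunmore, Ivery — 0 pairwise wins.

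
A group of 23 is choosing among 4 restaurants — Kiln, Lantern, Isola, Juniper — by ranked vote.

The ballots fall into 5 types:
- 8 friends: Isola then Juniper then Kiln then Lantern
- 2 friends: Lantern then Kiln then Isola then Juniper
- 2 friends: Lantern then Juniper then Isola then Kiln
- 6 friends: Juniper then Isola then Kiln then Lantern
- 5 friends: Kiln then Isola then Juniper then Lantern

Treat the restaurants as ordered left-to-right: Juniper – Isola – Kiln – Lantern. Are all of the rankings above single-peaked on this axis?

Axis positions: Juniper=1, Isola=2, Kiln=3, Lantern=4.
Type 1 (peak Isola at position 2): ranking walks positions 2-1-3-4, expanding outward from the peak — single-peaked.
Type 2 (peak Lantern at position 4): ranking walks positions 4-3-2-1, expanding outward from the peak — single-peaked.
Type 3: ranking walks positions 4-1-2-3; Juniper is ranked above Kiln even though Kiln lies between Juniper and the peak Lantern on the axis — preferences dip and rise again. Not single-peaked.
Type 4 (peak Juniper at position 1): ranking walks positions 1-2-3-4, expanding outward from the peak — single-peaked.
Type 5 (peak Kiln at position 3): ranking walks positions 3-2-1-4, expanding outward from the peak — single-peaked.
Type 3 violates single-peakedness, so the profile is not single-peaked on this axis.

no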